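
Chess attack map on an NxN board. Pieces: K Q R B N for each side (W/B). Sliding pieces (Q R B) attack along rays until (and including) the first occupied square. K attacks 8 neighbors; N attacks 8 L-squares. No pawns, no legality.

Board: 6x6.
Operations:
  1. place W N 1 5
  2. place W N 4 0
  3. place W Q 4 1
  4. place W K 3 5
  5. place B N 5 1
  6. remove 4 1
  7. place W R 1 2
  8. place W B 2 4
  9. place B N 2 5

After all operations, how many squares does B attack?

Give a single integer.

Op 1: place WN@(1,5)
Op 2: place WN@(4,0)
Op 3: place WQ@(4,1)
Op 4: place WK@(3,5)
Op 5: place BN@(5,1)
Op 6: remove (4,1)
Op 7: place WR@(1,2)
Op 8: place WB@(2,4)
Op 9: place BN@(2,5)
Per-piece attacks for B:
  BN@(2,5): attacks (3,3) (4,4) (1,3) (0,4)
  BN@(5,1): attacks (4,3) (3,2) (3,0)
Union (7 distinct): (0,4) (1,3) (3,0) (3,2) (3,3) (4,3) (4,4)

Answer: 7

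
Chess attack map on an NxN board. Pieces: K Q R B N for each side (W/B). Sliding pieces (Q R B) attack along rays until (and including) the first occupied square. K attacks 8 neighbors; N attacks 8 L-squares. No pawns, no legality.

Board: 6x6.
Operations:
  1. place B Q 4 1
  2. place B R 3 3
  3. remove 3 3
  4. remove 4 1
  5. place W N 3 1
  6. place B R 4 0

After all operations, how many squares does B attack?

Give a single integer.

Answer: 10

Derivation:
Op 1: place BQ@(4,1)
Op 2: place BR@(3,3)
Op 3: remove (3,3)
Op 4: remove (4,1)
Op 5: place WN@(3,1)
Op 6: place BR@(4,0)
Per-piece attacks for B:
  BR@(4,0): attacks (4,1) (4,2) (4,3) (4,4) (4,5) (5,0) (3,0) (2,0) (1,0) (0,0)
Union (10 distinct): (0,0) (1,0) (2,0) (3,0) (4,1) (4,2) (4,3) (4,4) (4,5) (5,0)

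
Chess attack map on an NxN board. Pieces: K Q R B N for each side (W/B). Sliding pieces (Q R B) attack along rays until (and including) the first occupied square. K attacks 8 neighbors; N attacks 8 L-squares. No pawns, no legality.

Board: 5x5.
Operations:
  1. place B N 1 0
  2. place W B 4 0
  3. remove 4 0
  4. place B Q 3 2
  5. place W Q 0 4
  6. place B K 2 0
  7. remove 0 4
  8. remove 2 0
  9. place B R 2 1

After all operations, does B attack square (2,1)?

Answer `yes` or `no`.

Op 1: place BN@(1,0)
Op 2: place WB@(4,0)
Op 3: remove (4,0)
Op 4: place BQ@(3,2)
Op 5: place WQ@(0,4)
Op 6: place BK@(2,0)
Op 7: remove (0,4)
Op 8: remove (2,0)
Op 9: place BR@(2,1)
Per-piece attacks for B:
  BN@(1,0): attacks (2,2) (3,1) (0,2)
  BR@(2,1): attacks (2,2) (2,3) (2,4) (2,0) (3,1) (4,1) (1,1) (0,1)
  BQ@(3,2): attacks (3,3) (3,4) (3,1) (3,0) (4,2) (2,2) (1,2) (0,2) (4,3) (4,1) (2,3) (1,4) (2,1) [ray(-1,-1) blocked at (2,1)]
B attacks (2,1): yes

Answer: yes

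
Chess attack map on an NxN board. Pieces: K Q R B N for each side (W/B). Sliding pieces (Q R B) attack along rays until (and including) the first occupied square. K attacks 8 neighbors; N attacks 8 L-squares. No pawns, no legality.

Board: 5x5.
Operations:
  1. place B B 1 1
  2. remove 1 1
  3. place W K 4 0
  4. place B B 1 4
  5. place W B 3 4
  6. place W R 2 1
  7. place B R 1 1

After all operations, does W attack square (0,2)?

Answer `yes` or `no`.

Op 1: place BB@(1,1)
Op 2: remove (1,1)
Op 3: place WK@(4,0)
Op 4: place BB@(1,4)
Op 5: place WB@(3,4)
Op 6: place WR@(2,1)
Op 7: place BR@(1,1)
Per-piece attacks for W:
  WR@(2,1): attacks (2,2) (2,3) (2,4) (2,0) (3,1) (4,1) (1,1) [ray(-1,0) blocked at (1,1)]
  WB@(3,4): attacks (4,3) (2,3) (1,2) (0,1)
  WK@(4,0): attacks (4,1) (3,0) (3,1)
W attacks (0,2): no

Answer: no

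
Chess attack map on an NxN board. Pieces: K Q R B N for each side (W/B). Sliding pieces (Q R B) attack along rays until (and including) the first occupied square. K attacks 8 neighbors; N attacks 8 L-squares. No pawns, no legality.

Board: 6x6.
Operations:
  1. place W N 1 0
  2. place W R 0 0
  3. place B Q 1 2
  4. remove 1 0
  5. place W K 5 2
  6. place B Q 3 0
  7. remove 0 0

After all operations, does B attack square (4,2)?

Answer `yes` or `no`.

Answer: yes

Derivation:
Op 1: place WN@(1,0)
Op 2: place WR@(0,0)
Op 3: place BQ@(1,2)
Op 4: remove (1,0)
Op 5: place WK@(5,2)
Op 6: place BQ@(3,0)
Op 7: remove (0,0)
Per-piece attacks for B:
  BQ@(1,2): attacks (1,3) (1,4) (1,5) (1,1) (1,0) (2,2) (3,2) (4,2) (5,2) (0,2) (2,3) (3,4) (4,5) (2,1) (3,0) (0,3) (0,1) [ray(1,0) blocked at (5,2); ray(1,-1) blocked at (3,0)]
  BQ@(3,0): attacks (3,1) (3,2) (3,3) (3,4) (3,5) (4,0) (5,0) (2,0) (1,0) (0,0) (4,1) (5,2) (2,1) (1,2) [ray(1,1) blocked at (5,2); ray(-1,1) blocked at (1,2)]
B attacks (4,2): yes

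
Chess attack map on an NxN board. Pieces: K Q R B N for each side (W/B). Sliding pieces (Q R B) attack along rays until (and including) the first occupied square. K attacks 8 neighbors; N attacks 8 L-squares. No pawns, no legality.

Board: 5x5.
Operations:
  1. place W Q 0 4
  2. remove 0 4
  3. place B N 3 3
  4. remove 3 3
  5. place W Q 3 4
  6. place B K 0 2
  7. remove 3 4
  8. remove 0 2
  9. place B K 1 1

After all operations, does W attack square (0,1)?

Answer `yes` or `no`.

Answer: no

Derivation:
Op 1: place WQ@(0,4)
Op 2: remove (0,4)
Op 3: place BN@(3,3)
Op 4: remove (3,3)
Op 5: place WQ@(3,4)
Op 6: place BK@(0,2)
Op 7: remove (3,4)
Op 8: remove (0,2)
Op 9: place BK@(1,1)
Per-piece attacks for W:
W attacks (0,1): no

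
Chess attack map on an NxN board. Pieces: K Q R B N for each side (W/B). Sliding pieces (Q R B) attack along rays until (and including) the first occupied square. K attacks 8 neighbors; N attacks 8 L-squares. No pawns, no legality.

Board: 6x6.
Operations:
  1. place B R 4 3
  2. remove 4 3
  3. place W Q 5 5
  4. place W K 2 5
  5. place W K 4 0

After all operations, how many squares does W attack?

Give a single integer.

Op 1: place BR@(4,3)
Op 2: remove (4,3)
Op 3: place WQ@(5,5)
Op 4: place WK@(2,5)
Op 5: place WK@(4,0)
Per-piece attacks for W:
  WK@(2,5): attacks (2,4) (3,5) (1,5) (3,4) (1,4)
  WK@(4,0): attacks (4,1) (5,0) (3,0) (5,1) (3,1)
  WQ@(5,5): attacks (5,4) (5,3) (5,2) (5,1) (5,0) (4,5) (3,5) (2,5) (4,4) (3,3) (2,2) (1,1) (0,0) [ray(-1,0) blocked at (2,5)]
Union (20 distinct): (0,0) (1,1) (1,4) (1,5) (2,2) (2,4) (2,5) (3,0) (3,1) (3,3) (3,4) (3,5) (4,1) (4,4) (4,5) (5,0) (5,1) (5,2) (5,3) (5,4)

Answer: 20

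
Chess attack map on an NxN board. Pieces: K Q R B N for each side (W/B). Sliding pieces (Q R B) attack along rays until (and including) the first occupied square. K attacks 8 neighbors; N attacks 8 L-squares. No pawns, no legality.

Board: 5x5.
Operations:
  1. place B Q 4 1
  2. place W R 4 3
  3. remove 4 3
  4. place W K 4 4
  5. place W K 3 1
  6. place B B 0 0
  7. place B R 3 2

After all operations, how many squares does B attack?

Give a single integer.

Answer: 13

Derivation:
Op 1: place BQ@(4,1)
Op 2: place WR@(4,3)
Op 3: remove (4,3)
Op 4: place WK@(4,4)
Op 5: place WK@(3,1)
Op 6: place BB@(0,0)
Op 7: place BR@(3,2)
Per-piece attacks for B:
  BB@(0,0): attacks (1,1) (2,2) (3,3) (4,4) [ray(1,1) blocked at (4,4)]
  BR@(3,2): attacks (3,3) (3,4) (3,1) (4,2) (2,2) (1,2) (0,2) [ray(0,-1) blocked at (3,1)]
  BQ@(4,1): attacks (4,2) (4,3) (4,4) (4,0) (3,1) (3,2) (3,0) [ray(0,1) blocked at (4,4); ray(-1,0) blocked at (3,1); ray(-1,1) blocked at (3,2)]
Union (13 distinct): (0,2) (1,1) (1,2) (2,2) (3,0) (3,1) (3,2) (3,3) (3,4) (4,0) (4,2) (4,3) (4,4)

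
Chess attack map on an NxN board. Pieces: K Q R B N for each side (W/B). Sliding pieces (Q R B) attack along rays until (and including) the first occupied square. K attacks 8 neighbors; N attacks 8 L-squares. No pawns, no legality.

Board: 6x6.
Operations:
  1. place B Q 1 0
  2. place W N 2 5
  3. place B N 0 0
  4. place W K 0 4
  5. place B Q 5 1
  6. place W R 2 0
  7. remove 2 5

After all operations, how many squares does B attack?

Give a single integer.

Answer: 22

Derivation:
Op 1: place BQ@(1,0)
Op 2: place WN@(2,5)
Op 3: place BN@(0,0)
Op 4: place WK@(0,4)
Op 5: place BQ@(5,1)
Op 6: place WR@(2,0)
Op 7: remove (2,5)
Per-piece attacks for B:
  BN@(0,0): attacks (1,2) (2,1)
  BQ@(1,0): attacks (1,1) (1,2) (1,3) (1,4) (1,5) (2,0) (0,0) (2,1) (3,2) (4,3) (5,4) (0,1) [ray(1,0) blocked at (2,0); ray(-1,0) blocked at (0,0)]
  BQ@(5,1): attacks (5,2) (5,3) (5,4) (5,5) (5,0) (4,1) (3,1) (2,1) (1,1) (0,1) (4,2) (3,3) (2,4) (1,5) (4,0)
Union (22 distinct): (0,0) (0,1) (1,1) (1,2) (1,3) (1,4) (1,5) (2,0) (2,1) (2,4) (3,1) (3,2) (3,3) (4,0) (4,1) (4,2) (4,3) (5,0) (5,2) (5,3) (5,4) (5,5)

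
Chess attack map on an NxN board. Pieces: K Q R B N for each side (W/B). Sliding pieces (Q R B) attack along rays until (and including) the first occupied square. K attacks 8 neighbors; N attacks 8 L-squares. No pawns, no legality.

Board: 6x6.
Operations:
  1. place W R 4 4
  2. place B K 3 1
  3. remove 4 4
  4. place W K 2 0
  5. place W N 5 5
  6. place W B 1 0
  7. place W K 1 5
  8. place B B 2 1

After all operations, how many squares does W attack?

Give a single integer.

Answer: 13

Derivation:
Op 1: place WR@(4,4)
Op 2: place BK@(3,1)
Op 3: remove (4,4)
Op 4: place WK@(2,0)
Op 5: place WN@(5,5)
Op 6: place WB@(1,0)
Op 7: place WK@(1,5)
Op 8: place BB@(2,1)
Per-piece attacks for W:
  WB@(1,0): attacks (2,1) (0,1) [ray(1,1) blocked at (2,1)]
  WK@(1,5): attacks (1,4) (2,5) (0,5) (2,4) (0,4)
  WK@(2,0): attacks (2,1) (3,0) (1,0) (3,1) (1,1)
  WN@(5,5): attacks (4,3) (3,4)
Union (13 distinct): (0,1) (0,4) (0,5) (1,0) (1,1) (1,4) (2,1) (2,4) (2,5) (3,0) (3,1) (3,4) (4,3)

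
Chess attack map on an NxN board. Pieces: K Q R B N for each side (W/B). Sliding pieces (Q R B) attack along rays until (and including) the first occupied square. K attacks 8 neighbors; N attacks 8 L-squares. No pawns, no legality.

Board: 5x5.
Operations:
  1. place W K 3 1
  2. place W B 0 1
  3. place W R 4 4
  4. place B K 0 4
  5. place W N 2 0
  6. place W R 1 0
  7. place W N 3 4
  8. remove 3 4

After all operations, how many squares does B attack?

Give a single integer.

Op 1: place WK@(3,1)
Op 2: place WB@(0,1)
Op 3: place WR@(4,4)
Op 4: place BK@(0,4)
Op 5: place WN@(2,0)
Op 6: place WR@(1,0)
Op 7: place WN@(3,4)
Op 8: remove (3,4)
Per-piece attacks for B:
  BK@(0,4): attacks (0,3) (1,4) (1,3)
Union (3 distinct): (0,3) (1,3) (1,4)

Answer: 3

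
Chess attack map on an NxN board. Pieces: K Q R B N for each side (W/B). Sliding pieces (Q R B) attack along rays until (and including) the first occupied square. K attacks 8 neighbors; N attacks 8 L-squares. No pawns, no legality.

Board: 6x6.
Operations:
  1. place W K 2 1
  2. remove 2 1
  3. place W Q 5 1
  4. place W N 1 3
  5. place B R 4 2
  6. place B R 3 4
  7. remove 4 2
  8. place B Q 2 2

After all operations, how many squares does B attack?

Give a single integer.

Answer: 23

Derivation:
Op 1: place WK@(2,1)
Op 2: remove (2,1)
Op 3: place WQ@(5,1)
Op 4: place WN@(1,3)
Op 5: place BR@(4,2)
Op 6: place BR@(3,4)
Op 7: remove (4,2)
Op 8: place BQ@(2,2)
Per-piece attacks for B:
  BQ@(2,2): attacks (2,3) (2,4) (2,5) (2,1) (2,0) (3,2) (4,2) (5,2) (1,2) (0,2) (3,3) (4,4) (5,5) (3,1) (4,0) (1,3) (1,1) (0,0) [ray(-1,1) blocked at (1,3)]
  BR@(3,4): attacks (3,5) (3,3) (3,2) (3,1) (3,0) (4,4) (5,4) (2,4) (1,4) (0,4)
Union (23 distinct): (0,0) (0,2) (0,4) (1,1) (1,2) (1,3) (1,4) (2,0) (2,1) (2,3) (2,4) (2,5) (3,0) (3,1) (3,2) (3,3) (3,5) (4,0) (4,2) (4,4) (5,2) (5,4) (5,5)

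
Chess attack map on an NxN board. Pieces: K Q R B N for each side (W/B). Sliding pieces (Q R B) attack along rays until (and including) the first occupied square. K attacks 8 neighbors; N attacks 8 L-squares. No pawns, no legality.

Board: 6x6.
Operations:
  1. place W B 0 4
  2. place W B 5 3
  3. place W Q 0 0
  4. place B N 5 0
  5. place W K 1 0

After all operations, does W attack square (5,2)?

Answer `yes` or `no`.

Op 1: place WB@(0,4)
Op 2: place WB@(5,3)
Op 3: place WQ@(0,0)
Op 4: place BN@(5,0)
Op 5: place WK@(1,0)
Per-piece attacks for W:
  WQ@(0,0): attacks (0,1) (0,2) (0,3) (0,4) (1,0) (1,1) (2,2) (3,3) (4,4) (5,5) [ray(0,1) blocked at (0,4); ray(1,0) blocked at (1,0)]
  WB@(0,4): attacks (1,5) (1,3) (2,2) (3,1) (4,0)
  WK@(1,0): attacks (1,1) (2,0) (0,0) (2,1) (0,1)
  WB@(5,3): attacks (4,4) (3,5) (4,2) (3,1) (2,0)
W attacks (5,2): no

Answer: no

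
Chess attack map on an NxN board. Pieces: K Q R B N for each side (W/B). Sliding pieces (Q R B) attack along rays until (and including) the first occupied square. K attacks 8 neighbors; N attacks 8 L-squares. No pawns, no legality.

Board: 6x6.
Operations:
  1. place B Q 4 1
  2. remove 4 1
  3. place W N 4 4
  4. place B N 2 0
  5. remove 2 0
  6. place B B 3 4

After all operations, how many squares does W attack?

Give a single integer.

Answer: 4

Derivation:
Op 1: place BQ@(4,1)
Op 2: remove (4,1)
Op 3: place WN@(4,4)
Op 4: place BN@(2,0)
Op 5: remove (2,0)
Op 6: place BB@(3,4)
Per-piece attacks for W:
  WN@(4,4): attacks (2,5) (5,2) (3,2) (2,3)
Union (4 distinct): (2,3) (2,5) (3,2) (5,2)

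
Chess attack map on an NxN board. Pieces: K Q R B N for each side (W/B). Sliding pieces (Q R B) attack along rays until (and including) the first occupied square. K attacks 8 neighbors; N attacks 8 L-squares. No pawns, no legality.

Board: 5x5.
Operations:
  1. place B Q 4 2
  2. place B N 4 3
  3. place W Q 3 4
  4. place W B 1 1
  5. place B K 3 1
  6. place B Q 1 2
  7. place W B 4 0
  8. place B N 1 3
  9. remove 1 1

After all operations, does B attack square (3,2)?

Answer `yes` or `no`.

Answer: yes

Derivation:
Op 1: place BQ@(4,2)
Op 2: place BN@(4,3)
Op 3: place WQ@(3,4)
Op 4: place WB@(1,1)
Op 5: place BK@(3,1)
Op 6: place BQ@(1,2)
Op 7: place WB@(4,0)
Op 8: place BN@(1,3)
Op 9: remove (1,1)
Per-piece attacks for B:
  BQ@(1,2): attacks (1,3) (1,1) (1,0) (2,2) (3,2) (4,2) (0,2) (2,3) (3,4) (2,1) (3,0) (0,3) (0,1) [ray(0,1) blocked at (1,3); ray(1,0) blocked at (4,2); ray(1,1) blocked at (3,4)]
  BN@(1,3): attacks (3,4) (2,1) (3,2) (0,1)
  BK@(3,1): attacks (3,2) (3,0) (4,1) (2,1) (4,2) (4,0) (2,2) (2,0)
  BQ@(4,2): attacks (4,3) (4,1) (4,0) (3,2) (2,2) (1,2) (3,3) (2,4) (3,1) [ray(0,1) blocked at (4,3); ray(0,-1) blocked at (4,0); ray(-1,0) blocked at (1,2); ray(-1,-1) blocked at (3,1)]
  BN@(4,3): attacks (2,4) (3,1) (2,2)
B attacks (3,2): yes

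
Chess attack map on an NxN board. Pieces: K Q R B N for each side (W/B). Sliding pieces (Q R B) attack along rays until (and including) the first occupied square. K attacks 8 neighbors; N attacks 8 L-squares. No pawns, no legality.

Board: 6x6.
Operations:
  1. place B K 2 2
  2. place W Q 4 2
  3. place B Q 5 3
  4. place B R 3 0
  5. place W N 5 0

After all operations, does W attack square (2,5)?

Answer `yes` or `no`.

Answer: no

Derivation:
Op 1: place BK@(2,2)
Op 2: place WQ@(4,2)
Op 3: place BQ@(5,3)
Op 4: place BR@(3,0)
Op 5: place WN@(5,0)
Per-piece attacks for W:
  WQ@(4,2): attacks (4,3) (4,4) (4,5) (4,1) (4,0) (5,2) (3,2) (2,2) (5,3) (5,1) (3,3) (2,4) (1,5) (3,1) (2,0) [ray(-1,0) blocked at (2,2); ray(1,1) blocked at (5,3)]
  WN@(5,0): attacks (4,2) (3,1)
W attacks (2,5): no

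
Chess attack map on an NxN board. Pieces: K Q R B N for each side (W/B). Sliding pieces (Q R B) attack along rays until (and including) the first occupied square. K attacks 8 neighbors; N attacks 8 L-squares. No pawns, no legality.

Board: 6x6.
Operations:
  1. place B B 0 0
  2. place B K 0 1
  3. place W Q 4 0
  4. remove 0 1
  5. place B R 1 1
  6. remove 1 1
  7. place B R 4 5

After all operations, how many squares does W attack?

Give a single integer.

Answer: 15

Derivation:
Op 1: place BB@(0,0)
Op 2: place BK@(0,1)
Op 3: place WQ@(4,0)
Op 4: remove (0,1)
Op 5: place BR@(1,1)
Op 6: remove (1,1)
Op 7: place BR@(4,5)
Per-piece attacks for W:
  WQ@(4,0): attacks (4,1) (4,2) (4,3) (4,4) (4,5) (5,0) (3,0) (2,0) (1,0) (0,0) (5,1) (3,1) (2,2) (1,3) (0,4) [ray(0,1) blocked at (4,5); ray(-1,0) blocked at (0,0)]
Union (15 distinct): (0,0) (0,4) (1,0) (1,3) (2,0) (2,2) (3,0) (3,1) (4,1) (4,2) (4,3) (4,4) (4,5) (5,0) (5,1)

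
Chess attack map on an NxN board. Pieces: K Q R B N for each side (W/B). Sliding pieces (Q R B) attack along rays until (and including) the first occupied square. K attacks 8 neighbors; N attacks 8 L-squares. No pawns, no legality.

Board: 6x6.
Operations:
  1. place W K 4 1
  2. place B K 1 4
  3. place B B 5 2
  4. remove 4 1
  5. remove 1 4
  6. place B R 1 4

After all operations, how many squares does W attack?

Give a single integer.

Answer: 0

Derivation:
Op 1: place WK@(4,1)
Op 2: place BK@(1,4)
Op 3: place BB@(5,2)
Op 4: remove (4,1)
Op 5: remove (1,4)
Op 6: place BR@(1,4)
Per-piece attacks for W:
Union (0 distinct): (none)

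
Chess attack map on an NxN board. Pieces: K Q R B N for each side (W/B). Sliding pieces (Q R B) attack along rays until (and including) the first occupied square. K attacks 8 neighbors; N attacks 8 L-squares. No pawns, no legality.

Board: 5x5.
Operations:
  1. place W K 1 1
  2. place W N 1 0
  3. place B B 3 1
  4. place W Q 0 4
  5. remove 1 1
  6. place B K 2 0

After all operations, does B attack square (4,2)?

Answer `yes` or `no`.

Answer: yes

Derivation:
Op 1: place WK@(1,1)
Op 2: place WN@(1,0)
Op 3: place BB@(3,1)
Op 4: place WQ@(0,4)
Op 5: remove (1,1)
Op 6: place BK@(2,0)
Per-piece attacks for B:
  BK@(2,0): attacks (2,1) (3,0) (1,0) (3,1) (1,1)
  BB@(3,1): attacks (4,2) (4,0) (2,2) (1,3) (0,4) (2,0) [ray(-1,1) blocked at (0,4); ray(-1,-1) blocked at (2,0)]
B attacks (4,2): yes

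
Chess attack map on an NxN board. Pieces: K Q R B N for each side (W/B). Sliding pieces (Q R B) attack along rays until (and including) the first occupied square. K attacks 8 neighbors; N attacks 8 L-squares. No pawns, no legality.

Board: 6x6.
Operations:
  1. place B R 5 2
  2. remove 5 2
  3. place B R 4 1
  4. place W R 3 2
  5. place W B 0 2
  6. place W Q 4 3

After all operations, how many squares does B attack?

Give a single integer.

Op 1: place BR@(5,2)
Op 2: remove (5,2)
Op 3: place BR@(4,1)
Op 4: place WR@(3,2)
Op 5: place WB@(0,2)
Op 6: place WQ@(4,3)
Per-piece attacks for B:
  BR@(4,1): attacks (4,2) (4,3) (4,0) (5,1) (3,1) (2,1) (1,1) (0,1) [ray(0,1) blocked at (4,3)]
Union (8 distinct): (0,1) (1,1) (2,1) (3,1) (4,0) (4,2) (4,3) (5,1)

Answer: 8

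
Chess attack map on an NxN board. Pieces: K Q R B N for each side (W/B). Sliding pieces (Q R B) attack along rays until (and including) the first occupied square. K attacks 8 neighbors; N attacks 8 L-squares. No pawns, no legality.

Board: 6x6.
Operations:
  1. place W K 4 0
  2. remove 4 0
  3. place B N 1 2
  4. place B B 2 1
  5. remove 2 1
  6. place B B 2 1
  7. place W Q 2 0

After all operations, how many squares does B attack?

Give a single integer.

Op 1: place WK@(4,0)
Op 2: remove (4,0)
Op 3: place BN@(1,2)
Op 4: place BB@(2,1)
Op 5: remove (2,1)
Op 6: place BB@(2,1)
Op 7: place WQ@(2,0)
Per-piece attacks for B:
  BN@(1,2): attacks (2,4) (3,3) (0,4) (2,0) (3,1) (0,0)
  BB@(2,1): attacks (3,2) (4,3) (5,4) (3,0) (1,2) (1,0) [ray(-1,1) blocked at (1,2)]
Union (12 distinct): (0,0) (0,4) (1,0) (1,2) (2,0) (2,4) (3,0) (3,1) (3,2) (3,3) (4,3) (5,4)

Answer: 12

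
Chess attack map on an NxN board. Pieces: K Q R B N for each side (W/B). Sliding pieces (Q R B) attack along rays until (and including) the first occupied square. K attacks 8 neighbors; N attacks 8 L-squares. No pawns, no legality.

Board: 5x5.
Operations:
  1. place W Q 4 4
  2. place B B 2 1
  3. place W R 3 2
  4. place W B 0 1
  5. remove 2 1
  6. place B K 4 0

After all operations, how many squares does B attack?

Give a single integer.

Answer: 3

Derivation:
Op 1: place WQ@(4,4)
Op 2: place BB@(2,1)
Op 3: place WR@(3,2)
Op 4: place WB@(0,1)
Op 5: remove (2,1)
Op 6: place BK@(4,0)
Per-piece attacks for B:
  BK@(4,0): attacks (4,1) (3,0) (3,1)
Union (3 distinct): (3,0) (3,1) (4,1)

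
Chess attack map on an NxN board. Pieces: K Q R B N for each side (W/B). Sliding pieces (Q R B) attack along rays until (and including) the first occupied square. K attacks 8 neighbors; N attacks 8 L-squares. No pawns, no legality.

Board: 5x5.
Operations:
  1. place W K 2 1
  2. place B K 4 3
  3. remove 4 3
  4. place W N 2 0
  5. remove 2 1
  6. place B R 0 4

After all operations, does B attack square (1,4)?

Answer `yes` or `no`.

Op 1: place WK@(2,1)
Op 2: place BK@(4,3)
Op 3: remove (4,3)
Op 4: place WN@(2,0)
Op 5: remove (2,1)
Op 6: place BR@(0,4)
Per-piece attacks for B:
  BR@(0,4): attacks (0,3) (0,2) (0,1) (0,0) (1,4) (2,4) (3,4) (4,4)
B attacks (1,4): yes

Answer: yes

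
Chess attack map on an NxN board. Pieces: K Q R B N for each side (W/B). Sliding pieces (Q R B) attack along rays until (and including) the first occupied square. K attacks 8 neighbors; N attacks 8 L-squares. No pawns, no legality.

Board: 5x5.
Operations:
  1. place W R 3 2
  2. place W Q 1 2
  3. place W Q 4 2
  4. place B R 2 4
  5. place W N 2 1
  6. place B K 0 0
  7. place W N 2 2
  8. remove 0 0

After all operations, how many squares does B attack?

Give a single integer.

Op 1: place WR@(3,2)
Op 2: place WQ@(1,2)
Op 3: place WQ@(4,2)
Op 4: place BR@(2,4)
Op 5: place WN@(2,1)
Op 6: place BK@(0,0)
Op 7: place WN@(2,2)
Op 8: remove (0,0)
Per-piece attacks for B:
  BR@(2,4): attacks (2,3) (2,2) (3,4) (4,4) (1,4) (0,4) [ray(0,-1) blocked at (2,2)]
Union (6 distinct): (0,4) (1,4) (2,2) (2,3) (3,4) (4,4)

Answer: 6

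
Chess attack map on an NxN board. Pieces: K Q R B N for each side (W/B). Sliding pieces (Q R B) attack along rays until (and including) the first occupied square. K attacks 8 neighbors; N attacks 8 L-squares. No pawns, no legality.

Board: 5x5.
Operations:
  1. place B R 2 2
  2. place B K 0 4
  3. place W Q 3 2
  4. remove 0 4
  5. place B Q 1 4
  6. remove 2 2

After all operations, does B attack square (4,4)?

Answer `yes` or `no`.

Answer: yes

Derivation:
Op 1: place BR@(2,2)
Op 2: place BK@(0,4)
Op 3: place WQ@(3,2)
Op 4: remove (0,4)
Op 5: place BQ@(1,4)
Op 6: remove (2,2)
Per-piece attacks for B:
  BQ@(1,4): attacks (1,3) (1,2) (1,1) (1,0) (2,4) (3,4) (4,4) (0,4) (2,3) (3,2) (0,3) [ray(1,-1) blocked at (3,2)]
B attacks (4,4): yes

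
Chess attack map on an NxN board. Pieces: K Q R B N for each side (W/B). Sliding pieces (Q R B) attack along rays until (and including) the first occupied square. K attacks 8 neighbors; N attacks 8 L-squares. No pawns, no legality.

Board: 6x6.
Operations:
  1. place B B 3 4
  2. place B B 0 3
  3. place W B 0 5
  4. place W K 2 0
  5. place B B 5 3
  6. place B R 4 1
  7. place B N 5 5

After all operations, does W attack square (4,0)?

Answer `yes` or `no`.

Answer: no

Derivation:
Op 1: place BB@(3,4)
Op 2: place BB@(0,3)
Op 3: place WB@(0,5)
Op 4: place WK@(2,0)
Op 5: place BB@(5,3)
Op 6: place BR@(4,1)
Op 7: place BN@(5,5)
Per-piece attacks for W:
  WB@(0,5): attacks (1,4) (2,3) (3,2) (4,1) [ray(1,-1) blocked at (4,1)]
  WK@(2,0): attacks (2,1) (3,0) (1,0) (3,1) (1,1)
W attacks (4,0): no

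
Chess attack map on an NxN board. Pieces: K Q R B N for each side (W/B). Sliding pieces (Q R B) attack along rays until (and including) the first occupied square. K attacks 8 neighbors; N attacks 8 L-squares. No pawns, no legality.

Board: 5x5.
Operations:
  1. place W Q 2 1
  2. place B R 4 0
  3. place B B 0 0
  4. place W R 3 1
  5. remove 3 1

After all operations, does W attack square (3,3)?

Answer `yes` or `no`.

Op 1: place WQ@(2,1)
Op 2: place BR@(4,0)
Op 3: place BB@(0,0)
Op 4: place WR@(3,1)
Op 5: remove (3,1)
Per-piece attacks for W:
  WQ@(2,1): attacks (2,2) (2,3) (2,4) (2,0) (3,1) (4,1) (1,1) (0,1) (3,2) (4,3) (3,0) (1,2) (0,3) (1,0)
W attacks (3,3): no

Answer: no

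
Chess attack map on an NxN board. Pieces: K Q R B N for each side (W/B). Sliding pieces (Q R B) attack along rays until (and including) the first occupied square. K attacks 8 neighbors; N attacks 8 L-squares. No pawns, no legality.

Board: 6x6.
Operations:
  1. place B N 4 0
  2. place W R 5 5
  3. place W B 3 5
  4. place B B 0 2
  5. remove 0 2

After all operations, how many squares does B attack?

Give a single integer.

Answer: 3

Derivation:
Op 1: place BN@(4,0)
Op 2: place WR@(5,5)
Op 3: place WB@(3,5)
Op 4: place BB@(0,2)
Op 5: remove (0,2)
Per-piece attacks for B:
  BN@(4,0): attacks (5,2) (3,2) (2,1)
Union (3 distinct): (2,1) (3,2) (5,2)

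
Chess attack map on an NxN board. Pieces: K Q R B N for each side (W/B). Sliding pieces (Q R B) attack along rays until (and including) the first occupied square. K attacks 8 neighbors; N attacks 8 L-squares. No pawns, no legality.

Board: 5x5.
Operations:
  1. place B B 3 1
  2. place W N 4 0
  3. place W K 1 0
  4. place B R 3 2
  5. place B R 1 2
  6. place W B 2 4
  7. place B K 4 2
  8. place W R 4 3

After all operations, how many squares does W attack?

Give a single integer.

Op 1: place BB@(3,1)
Op 2: place WN@(4,0)
Op 3: place WK@(1,0)
Op 4: place BR@(3,2)
Op 5: place BR@(1,2)
Op 6: place WB@(2,4)
Op 7: place BK@(4,2)
Op 8: place WR@(4,3)
Per-piece attacks for W:
  WK@(1,0): attacks (1,1) (2,0) (0,0) (2,1) (0,1)
  WB@(2,4): attacks (3,3) (4,2) (1,3) (0,2) [ray(1,-1) blocked at (4,2)]
  WN@(4,0): attacks (3,2) (2,1)
  WR@(4,3): attacks (4,4) (4,2) (3,3) (2,3) (1,3) (0,3) [ray(0,-1) blocked at (4,2)]
Union (13 distinct): (0,0) (0,1) (0,2) (0,3) (1,1) (1,3) (2,0) (2,1) (2,3) (3,2) (3,3) (4,2) (4,4)

Answer: 13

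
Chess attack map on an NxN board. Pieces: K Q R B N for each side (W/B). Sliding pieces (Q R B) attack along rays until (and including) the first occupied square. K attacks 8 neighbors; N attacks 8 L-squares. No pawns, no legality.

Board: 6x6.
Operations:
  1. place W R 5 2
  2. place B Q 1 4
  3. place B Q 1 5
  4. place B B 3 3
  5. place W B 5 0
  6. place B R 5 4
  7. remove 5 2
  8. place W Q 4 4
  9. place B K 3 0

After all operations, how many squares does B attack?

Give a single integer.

Op 1: place WR@(5,2)
Op 2: place BQ@(1,4)
Op 3: place BQ@(1,5)
Op 4: place BB@(3,3)
Op 5: place WB@(5,0)
Op 6: place BR@(5,4)
Op 7: remove (5,2)
Op 8: place WQ@(4,4)
Op 9: place BK@(3,0)
Per-piece attacks for B:
  BQ@(1,4): attacks (1,5) (1,3) (1,2) (1,1) (1,0) (2,4) (3,4) (4,4) (0,4) (2,5) (2,3) (3,2) (4,1) (5,0) (0,5) (0,3) [ray(0,1) blocked at (1,5); ray(1,0) blocked at (4,4); ray(1,-1) blocked at (5,0)]
  BQ@(1,5): attacks (1,4) (2,5) (3,5) (4,5) (5,5) (0,5) (2,4) (3,3) (0,4) [ray(0,-1) blocked at (1,4); ray(1,-1) blocked at (3,3)]
  BK@(3,0): attacks (3,1) (4,0) (2,0) (4,1) (2,1)
  BB@(3,3): attacks (4,4) (4,2) (5,1) (2,4) (1,5) (2,2) (1,1) (0,0) [ray(1,1) blocked at (4,4); ray(-1,1) blocked at (1,5)]
  BR@(5,4): attacks (5,5) (5,3) (5,2) (5,1) (5,0) (4,4) [ray(0,-1) blocked at (5,0); ray(-1,0) blocked at (4,4)]
Union (31 distinct): (0,0) (0,3) (0,4) (0,5) (1,0) (1,1) (1,2) (1,3) (1,4) (1,5) (2,0) (2,1) (2,2) (2,3) (2,4) (2,5) (3,1) (3,2) (3,3) (3,4) (3,5) (4,0) (4,1) (4,2) (4,4) (4,5) (5,0) (5,1) (5,2) (5,3) (5,5)

Answer: 31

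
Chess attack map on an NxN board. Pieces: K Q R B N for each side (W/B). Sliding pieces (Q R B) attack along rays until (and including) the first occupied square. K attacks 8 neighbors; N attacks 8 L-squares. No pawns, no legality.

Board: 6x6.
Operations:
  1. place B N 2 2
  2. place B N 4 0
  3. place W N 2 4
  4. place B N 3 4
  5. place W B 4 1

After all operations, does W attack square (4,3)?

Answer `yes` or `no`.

Op 1: place BN@(2,2)
Op 2: place BN@(4,0)
Op 3: place WN@(2,4)
Op 4: place BN@(3,4)
Op 5: place WB@(4,1)
Per-piece attacks for W:
  WN@(2,4): attacks (4,5) (0,5) (3,2) (4,3) (1,2) (0,3)
  WB@(4,1): attacks (5,2) (5,0) (3,2) (2,3) (1,4) (0,5) (3,0)
W attacks (4,3): yes

Answer: yes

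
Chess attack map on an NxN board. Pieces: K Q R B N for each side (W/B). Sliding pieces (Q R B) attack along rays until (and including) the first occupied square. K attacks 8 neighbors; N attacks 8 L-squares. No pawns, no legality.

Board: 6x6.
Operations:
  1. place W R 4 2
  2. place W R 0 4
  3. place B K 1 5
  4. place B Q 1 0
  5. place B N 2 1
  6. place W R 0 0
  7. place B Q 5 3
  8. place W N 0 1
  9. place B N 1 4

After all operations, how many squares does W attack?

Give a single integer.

Answer: 17

Derivation:
Op 1: place WR@(4,2)
Op 2: place WR@(0,4)
Op 3: place BK@(1,5)
Op 4: place BQ@(1,0)
Op 5: place BN@(2,1)
Op 6: place WR@(0,0)
Op 7: place BQ@(5,3)
Op 8: place WN@(0,1)
Op 9: place BN@(1,4)
Per-piece attacks for W:
  WR@(0,0): attacks (0,1) (1,0) [ray(0,1) blocked at (0,1); ray(1,0) blocked at (1,0)]
  WN@(0,1): attacks (1,3) (2,2) (2,0)
  WR@(0,4): attacks (0,5) (0,3) (0,2) (0,1) (1,4) [ray(0,-1) blocked at (0,1); ray(1,0) blocked at (1,4)]
  WR@(4,2): attacks (4,3) (4,4) (4,5) (4,1) (4,0) (5,2) (3,2) (2,2) (1,2) (0,2)
Union (17 distinct): (0,1) (0,2) (0,3) (0,5) (1,0) (1,2) (1,3) (1,4) (2,0) (2,2) (3,2) (4,0) (4,1) (4,3) (4,4) (4,5) (5,2)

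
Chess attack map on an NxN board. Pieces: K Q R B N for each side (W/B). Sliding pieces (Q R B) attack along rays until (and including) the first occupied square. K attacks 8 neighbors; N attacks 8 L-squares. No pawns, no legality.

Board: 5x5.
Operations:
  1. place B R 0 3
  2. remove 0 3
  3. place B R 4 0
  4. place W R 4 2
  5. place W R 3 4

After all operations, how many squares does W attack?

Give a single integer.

Op 1: place BR@(0,3)
Op 2: remove (0,3)
Op 3: place BR@(4,0)
Op 4: place WR@(4,2)
Op 5: place WR@(3,4)
Per-piece attacks for W:
  WR@(3,4): attacks (3,3) (3,2) (3,1) (3,0) (4,4) (2,4) (1,4) (0,4)
  WR@(4,2): attacks (4,3) (4,4) (4,1) (4,0) (3,2) (2,2) (1,2) (0,2) [ray(0,-1) blocked at (4,0)]
Union (14 distinct): (0,2) (0,4) (1,2) (1,4) (2,2) (2,4) (3,0) (3,1) (3,2) (3,3) (4,0) (4,1) (4,3) (4,4)

Answer: 14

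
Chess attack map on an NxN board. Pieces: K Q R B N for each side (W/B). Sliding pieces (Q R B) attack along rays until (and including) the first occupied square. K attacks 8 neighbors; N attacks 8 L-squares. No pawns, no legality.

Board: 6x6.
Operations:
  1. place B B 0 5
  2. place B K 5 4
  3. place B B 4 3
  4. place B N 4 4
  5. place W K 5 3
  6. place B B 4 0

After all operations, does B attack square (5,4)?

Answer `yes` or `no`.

Op 1: place BB@(0,5)
Op 2: place BK@(5,4)
Op 3: place BB@(4,3)
Op 4: place BN@(4,4)
Op 5: place WK@(5,3)
Op 6: place BB@(4,0)
Per-piece attacks for B:
  BB@(0,5): attacks (1,4) (2,3) (3,2) (4,1) (5,0)
  BB@(4,0): attacks (5,1) (3,1) (2,2) (1,3) (0,4)
  BB@(4,3): attacks (5,4) (5,2) (3,4) (2,5) (3,2) (2,1) (1,0) [ray(1,1) blocked at (5,4)]
  BN@(4,4): attacks (2,5) (5,2) (3,2) (2,3)
  BK@(5,4): attacks (5,5) (5,3) (4,4) (4,5) (4,3)
B attacks (5,4): yes

Answer: yes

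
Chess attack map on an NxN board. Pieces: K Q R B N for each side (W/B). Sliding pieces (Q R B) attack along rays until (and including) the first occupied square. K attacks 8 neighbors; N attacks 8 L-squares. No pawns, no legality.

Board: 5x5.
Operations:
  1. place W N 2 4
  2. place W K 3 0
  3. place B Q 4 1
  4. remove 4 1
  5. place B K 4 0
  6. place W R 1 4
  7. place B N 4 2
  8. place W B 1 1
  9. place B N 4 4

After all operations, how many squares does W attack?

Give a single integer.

Answer: 18

Derivation:
Op 1: place WN@(2,4)
Op 2: place WK@(3,0)
Op 3: place BQ@(4,1)
Op 4: remove (4,1)
Op 5: place BK@(4,0)
Op 6: place WR@(1,4)
Op 7: place BN@(4,2)
Op 8: place WB@(1,1)
Op 9: place BN@(4,4)
Per-piece attacks for W:
  WB@(1,1): attacks (2,2) (3,3) (4,4) (2,0) (0,2) (0,0) [ray(1,1) blocked at (4,4)]
  WR@(1,4): attacks (1,3) (1,2) (1,1) (2,4) (0,4) [ray(0,-1) blocked at (1,1); ray(1,0) blocked at (2,4)]
  WN@(2,4): attacks (3,2) (4,3) (1,2) (0,3)
  WK@(3,0): attacks (3,1) (4,0) (2,0) (4,1) (2,1)
Union (18 distinct): (0,0) (0,2) (0,3) (0,4) (1,1) (1,2) (1,3) (2,0) (2,1) (2,2) (2,4) (3,1) (3,2) (3,3) (4,0) (4,1) (4,3) (4,4)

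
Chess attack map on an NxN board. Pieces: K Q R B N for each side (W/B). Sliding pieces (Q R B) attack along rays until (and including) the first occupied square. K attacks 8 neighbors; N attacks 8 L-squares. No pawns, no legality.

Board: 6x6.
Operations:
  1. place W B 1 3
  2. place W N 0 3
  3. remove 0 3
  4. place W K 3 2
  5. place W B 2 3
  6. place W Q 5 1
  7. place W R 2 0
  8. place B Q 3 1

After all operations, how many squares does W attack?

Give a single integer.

Answer: 29

Derivation:
Op 1: place WB@(1,3)
Op 2: place WN@(0,3)
Op 3: remove (0,3)
Op 4: place WK@(3,2)
Op 5: place WB@(2,3)
Op 6: place WQ@(5,1)
Op 7: place WR@(2,0)
Op 8: place BQ@(3,1)
Per-piece attacks for W:
  WB@(1,3): attacks (2,4) (3,5) (2,2) (3,1) (0,4) (0,2) [ray(1,-1) blocked at (3,1)]
  WR@(2,0): attacks (2,1) (2,2) (2,3) (3,0) (4,0) (5,0) (1,0) (0,0) [ray(0,1) blocked at (2,3)]
  WB@(2,3): attacks (3,4) (4,5) (3,2) (1,4) (0,5) (1,2) (0,1) [ray(1,-1) blocked at (3,2)]
  WK@(3,2): attacks (3,3) (3,1) (4,2) (2,2) (4,3) (4,1) (2,3) (2,1)
  WQ@(5,1): attacks (5,2) (5,3) (5,4) (5,5) (5,0) (4,1) (3,1) (4,2) (3,3) (2,4) (1,5) (4,0) [ray(-1,0) blocked at (3,1)]
Union (29 distinct): (0,0) (0,1) (0,2) (0,4) (0,5) (1,0) (1,2) (1,4) (1,5) (2,1) (2,2) (2,3) (2,4) (3,0) (3,1) (3,2) (3,3) (3,4) (3,5) (4,0) (4,1) (4,2) (4,3) (4,5) (5,0) (5,2) (5,3) (5,4) (5,5)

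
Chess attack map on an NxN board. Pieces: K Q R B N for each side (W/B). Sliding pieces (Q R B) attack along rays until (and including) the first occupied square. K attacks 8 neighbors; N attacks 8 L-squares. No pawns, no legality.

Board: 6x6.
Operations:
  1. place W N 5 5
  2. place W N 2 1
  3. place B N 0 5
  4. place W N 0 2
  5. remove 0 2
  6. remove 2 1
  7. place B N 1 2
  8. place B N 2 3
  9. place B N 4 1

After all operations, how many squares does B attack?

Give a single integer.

Answer: 15

Derivation:
Op 1: place WN@(5,5)
Op 2: place WN@(2,1)
Op 3: place BN@(0,5)
Op 4: place WN@(0,2)
Op 5: remove (0,2)
Op 6: remove (2,1)
Op 7: place BN@(1,2)
Op 8: place BN@(2,3)
Op 9: place BN@(4,1)
Per-piece attacks for B:
  BN@(0,5): attacks (1,3) (2,4)
  BN@(1,2): attacks (2,4) (3,3) (0,4) (2,0) (3,1) (0,0)
  BN@(2,3): attacks (3,5) (4,4) (1,5) (0,4) (3,1) (4,2) (1,1) (0,2)
  BN@(4,1): attacks (5,3) (3,3) (2,2) (2,0)
Union (15 distinct): (0,0) (0,2) (0,4) (1,1) (1,3) (1,5) (2,0) (2,2) (2,4) (3,1) (3,3) (3,5) (4,2) (4,4) (5,3)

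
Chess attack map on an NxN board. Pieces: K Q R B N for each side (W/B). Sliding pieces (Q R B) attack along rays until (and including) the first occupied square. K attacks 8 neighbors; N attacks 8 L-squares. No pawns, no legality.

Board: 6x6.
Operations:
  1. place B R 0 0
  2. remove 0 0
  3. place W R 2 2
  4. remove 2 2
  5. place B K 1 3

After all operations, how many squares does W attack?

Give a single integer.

Op 1: place BR@(0,0)
Op 2: remove (0,0)
Op 3: place WR@(2,2)
Op 4: remove (2,2)
Op 5: place BK@(1,3)
Per-piece attacks for W:
Union (0 distinct): (none)

Answer: 0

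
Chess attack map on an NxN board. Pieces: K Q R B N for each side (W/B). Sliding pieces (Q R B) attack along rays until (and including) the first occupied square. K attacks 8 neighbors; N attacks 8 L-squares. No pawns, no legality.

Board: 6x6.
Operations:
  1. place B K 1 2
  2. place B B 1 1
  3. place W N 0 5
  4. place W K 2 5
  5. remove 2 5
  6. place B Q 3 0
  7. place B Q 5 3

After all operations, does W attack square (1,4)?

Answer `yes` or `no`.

Op 1: place BK@(1,2)
Op 2: place BB@(1,1)
Op 3: place WN@(0,5)
Op 4: place WK@(2,5)
Op 5: remove (2,5)
Op 6: place BQ@(3,0)
Op 7: place BQ@(5,3)
Per-piece attacks for W:
  WN@(0,5): attacks (1,3) (2,4)
W attacks (1,4): no

Answer: no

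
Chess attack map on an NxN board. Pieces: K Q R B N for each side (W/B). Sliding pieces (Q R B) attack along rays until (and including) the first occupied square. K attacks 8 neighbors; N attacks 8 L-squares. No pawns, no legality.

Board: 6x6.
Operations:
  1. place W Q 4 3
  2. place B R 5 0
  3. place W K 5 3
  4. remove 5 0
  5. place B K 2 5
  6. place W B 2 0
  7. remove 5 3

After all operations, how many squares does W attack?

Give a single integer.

Answer: 20

Derivation:
Op 1: place WQ@(4,3)
Op 2: place BR@(5,0)
Op 3: place WK@(5,3)
Op 4: remove (5,0)
Op 5: place BK@(2,5)
Op 6: place WB@(2,0)
Op 7: remove (5,3)
Per-piece attacks for W:
  WB@(2,0): attacks (3,1) (4,2) (5,3) (1,1) (0,2)
  WQ@(4,3): attacks (4,4) (4,5) (4,2) (4,1) (4,0) (5,3) (3,3) (2,3) (1,3) (0,3) (5,4) (5,2) (3,4) (2,5) (3,2) (2,1) (1,0) [ray(-1,1) blocked at (2,5)]
Union (20 distinct): (0,2) (0,3) (1,0) (1,1) (1,3) (2,1) (2,3) (2,5) (3,1) (3,2) (3,3) (3,4) (4,0) (4,1) (4,2) (4,4) (4,5) (5,2) (5,3) (5,4)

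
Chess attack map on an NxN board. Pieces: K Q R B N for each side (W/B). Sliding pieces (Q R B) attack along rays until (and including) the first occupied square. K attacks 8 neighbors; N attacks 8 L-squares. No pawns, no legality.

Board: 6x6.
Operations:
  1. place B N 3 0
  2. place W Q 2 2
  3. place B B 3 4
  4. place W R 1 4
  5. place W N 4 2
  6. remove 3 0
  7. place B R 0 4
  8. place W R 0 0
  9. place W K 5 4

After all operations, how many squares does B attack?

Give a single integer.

Answer: 12

Derivation:
Op 1: place BN@(3,0)
Op 2: place WQ@(2,2)
Op 3: place BB@(3,4)
Op 4: place WR@(1,4)
Op 5: place WN@(4,2)
Op 6: remove (3,0)
Op 7: place BR@(0,4)
Op 8: place WR@(0,0)
Op 9: place WK@(5,4)
Per-piece attacks for B:
  BR@(0,4): attacks (0,5) (0,3) (0,2) (0,1) (0,0) (1,4) [ray(0,-1) blocked at (0,0); ray(1,0) blocked at (1,4)]
  BB@(3,4): attacks (4,5) (4,3) (5,2) (2,5) (2,3) (1,2) (0,1)
Union (12 distinct): (0,0) (0,1) (0,2) (0,3) (0,5) (1,2) (1,4) (2,3) (2,5) (4,3) (4,5) (5,2)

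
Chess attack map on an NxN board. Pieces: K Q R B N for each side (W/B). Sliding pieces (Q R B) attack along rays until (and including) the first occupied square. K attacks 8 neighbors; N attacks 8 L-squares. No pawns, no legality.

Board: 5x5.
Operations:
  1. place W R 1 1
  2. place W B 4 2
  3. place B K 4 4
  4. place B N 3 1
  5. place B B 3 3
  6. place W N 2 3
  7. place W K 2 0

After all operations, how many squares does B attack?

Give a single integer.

Op 1: place WR@(1,1)
Op 2: place WB@(4,2)
Op 3: place BK@(4,4)
Op 4: place BN@(3,1)
Op 5: place BB@(3,3)
Op 6: place WN@(2,3)
Op 7: place WK@(2,0)
Per-piece attacks for B:
  BN@(3,1): attacks (4,3) (2,3) (1,2) (1,0)
  BB@(3,3): attacks (4,4) (4,2) (2,4) (2,2) (1,1) [ray(1,1) blocked at (4,4); ray(1,-1) blocked at (4,2); ray(-1,-1) blocked at (1,1)]
  BK@(4,4): attacks (4,3) (3,4) (3,3)
Union (11 distinct): (1,0) (1,1) (1,2) (2,2) (2,3) (2,4) (3,3) (3,4) (4,2) (4,3) (4,4)

Answer: 11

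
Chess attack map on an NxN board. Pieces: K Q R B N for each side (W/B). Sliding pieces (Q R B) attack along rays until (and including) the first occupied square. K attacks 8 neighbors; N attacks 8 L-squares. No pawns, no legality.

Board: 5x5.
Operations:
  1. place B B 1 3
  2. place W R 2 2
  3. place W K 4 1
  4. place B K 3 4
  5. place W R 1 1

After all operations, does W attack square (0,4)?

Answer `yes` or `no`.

Answer: no

Derivation:
Op 1: place BB@(1,3)
Op 2: place WR@(2,2)
Op 3: place WK@(4,1)
Op 4: place BK@(3,4)
Op 5: place WR@(1,1)
Per-piece attacks for W:
  WR@(1,1): attacks (1,2) (1,3) (1,0) (2,1) (3,1) (4,1) (0,1) [ray(0,1) blocked at (1,3); ray(1,0) blocked at (4,1)]
  WR@(2,2): attacks (2,3) (2,4) (2,1) (2,0) (3,2) (4,2) (1,2) (0,2)
  WK@(4,1): attacks (4,2) (4,0) (3,1) (3,2) (3,0)
W attacks (0,4): no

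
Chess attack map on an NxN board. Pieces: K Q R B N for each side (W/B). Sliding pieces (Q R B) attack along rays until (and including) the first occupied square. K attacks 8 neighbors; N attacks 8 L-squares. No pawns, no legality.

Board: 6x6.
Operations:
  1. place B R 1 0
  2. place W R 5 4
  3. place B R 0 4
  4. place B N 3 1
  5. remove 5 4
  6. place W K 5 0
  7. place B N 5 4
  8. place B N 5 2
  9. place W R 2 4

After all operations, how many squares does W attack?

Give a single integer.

Answer: 13

Derivation:
Op 1: place BR@(1,0)
Op 2: place WR@(5,4)
Op 3: place BR@(0,4)
Op 4: place BN@(3,1)
Op 5: remove (5,4)
Op 6: place WK@(5,0)
Op 7: place BN@(5,4)
Op 8: place BN@(5,2)
Op 9: place WR@(2,4)
Per-piece attacks for W:
  WR@(2,4): attacks (2,5) (2,3) (2,2) (2,1) (2,0) (3,4) (4,4) (5,4) (1,4) (0,4) [ray(1,0) blocked at (5,4); ray(-1,0) blocked at (0,4)]
  WK@(5,0): attacks (5,1) (4,0) (4,1)
Union (13 distinct): (0,4) (1,4) (2,0) (2,1) (2,2) (2,3) (2,5) (3,4) (4,0) (4,1) (4,4) (5,1) (5,4)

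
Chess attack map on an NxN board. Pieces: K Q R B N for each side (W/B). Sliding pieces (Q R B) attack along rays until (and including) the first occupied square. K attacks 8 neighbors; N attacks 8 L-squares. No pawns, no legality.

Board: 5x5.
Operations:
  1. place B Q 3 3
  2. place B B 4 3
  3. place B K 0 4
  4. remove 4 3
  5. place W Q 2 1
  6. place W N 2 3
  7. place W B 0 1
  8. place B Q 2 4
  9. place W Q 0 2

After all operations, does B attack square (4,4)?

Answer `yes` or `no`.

Op 1: place BQ@(3,3)
Op 2: place BB@(4,3)
Op 3: place BK@(0,4)
Op 4: remove (4,3)
Op 5: place WQ@(2,1)
Op 6: place WN@(2,3)
Op 7: place WB@(0,1)
Op 8: place BQ@(2,4)
Op 9: place WQ@(0,2)
Per-piece attacks for B:
  BK@(0,4): attacks (0,3) (1,4) (1,3)
  BQ@(2,4): attacks (2,3) (3,4) (4,4) (1,4) (0,4) (3,3) (1,3) (0,2) [ray(0,-1) blocked at (2,3); ray(-1,0) blocked at (0,4); ray(1,-1) blocked at (3,3); ray(-1,-1) blocked at (0,2)]
  BQ@(3,3): attacks (3,4) (3,2) (3,1) (3,0) (4,3) (2,3) (4,4) (4,2) (2,4) (2,2) (1,1) (0,0) [ray(-1,0) blocked at (2,3); ray(-1,1) blocked at (2,4)]
B attacks (4,4): yes

Answer: yes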